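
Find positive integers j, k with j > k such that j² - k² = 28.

Factor: j² - k² = (j+k)(j-k) = 28.
We need two factors of 28 with the same parity.
Use j+k = 14 and j-k = 2 (product 14·2 = 28).
Adding: 2j = 16, so j = 8.
Subtracting: 2k = 12, so k = 6.
Check: 8² - 6² = 64 - 36 = 28 ✓

j = 8, k = 6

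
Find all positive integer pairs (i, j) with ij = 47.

The positive divisors of 47 are: 1, 47.
Each divisor d gives the pair (d, 47/d):
(1, 47), (47, 1)

(1, 47), (47, 1)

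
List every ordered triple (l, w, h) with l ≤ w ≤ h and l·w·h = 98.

Iterate l from 1 to ⌊98^(1/3)⌋. For each l dividing 98, iterate w ≥ l with w dividing 98/l, and set h = 98/(l·w).
Triples found (4): (1×1×98), (1×2×49), (1×7×14), (2×7×7)

(1×1×98), (1×2×49), (1×7×14), (2×7×7)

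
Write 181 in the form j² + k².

We need to find integers j, k > 0 such that j² + k² = 181.
Trying j = 9: k² = 181 - 9² = 181 - 81 = 100
k = 10
Check: 9² + 10² = 81 + 100 = 181 ✓

181 = 9² + 10²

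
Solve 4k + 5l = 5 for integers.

Step 1: Check solvability.
gcd(4, 5) = 1
Since 1 divides 5, solutions exist.

Step 2: Apply extended Euclidean algorithm to find gcd.
We find integers such that 4*x0 + 5*y0 = 1

Step 3: Scale the particular solution.
Multiply by 5/1 = 5:
k = -5, l = 5

Step 4: Verify.
4*(-5) + 5*(5) = 5 = 5 ✓

k = -5, l = 5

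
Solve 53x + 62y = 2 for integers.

Step 1: Check solvability.
gcd(53, 62) = 1
Since 1 divides 2, solutions exist.

Step 2: Apply extended Euclidean algorithm to find gcd.
We find integers such that 53*x0 + 62*y0 = 1

Step 3: Scale the particular solution.
Multiply by 2/1 = 2:
x = -14, y = 12

Step 4: Verify.
53*(-14) + 62*(12) = 2 = 2 ✓

x = -14, y = 12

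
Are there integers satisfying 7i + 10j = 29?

Step 1: Compute gcd(7, 10).
gcd(7, 10) = 1

Step 2: Check divisibility.
Does 1 divide 29? 29 = 1 x 29, so yes.

By the theorem on linear Diophantine equations, 7i + 10j = 29 has integer solutions if and only if gcd(7, 10) divides 29. Since 1 | 29, solutions exist.

Yes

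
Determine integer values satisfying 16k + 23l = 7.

Step 1: Check solvability.
gcd(16, 23) = 1
Since 1 divides 7, solutions exist.

Step 2: Apply extended Euclidean algorithm to find gcd.
We find integers such that 16*x0 + 23*y0 = 1

Step 3: Scale the particular solution.
Multiply by 7/1 = 7:
k = -70, l = 49

Step 4: Verify.
16*(-70) + 23*(49) = 7 = 7 ✓

k = -70, l = 49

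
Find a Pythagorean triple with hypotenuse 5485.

We need a² + b² = 5485² = 30085225.
Trying: 2925² + 4640² = 8555625 + 21529600 = 30085225 ✓

(2925, 4640, 5485)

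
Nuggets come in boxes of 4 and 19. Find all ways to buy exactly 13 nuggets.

We need non-negative integers (x, y) with 4x + 19y = 13.
For each x in 0..3, check if 13 - 4x is a non-negative multiple of 19.
No x yields an integer y ≥ 0.

No solution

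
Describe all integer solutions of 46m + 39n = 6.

Step 1: Compute gcd(46, 39) = 1.
Since 1 divides 6, solutions exist.

Step 2: Find a particular solution using extended Euclidean algorithm.
We get m₀ = -66, n₀ = 78.
Check: 46*-66 + 39*78 = 6 = 6 ✓

Step 3: Write the general solution.
m = -66 + (39/1)t = -66 + 39t
n = 78 - (46/1)t = 78 - 46t
for any integer t.

m = -66 + 39t, n = 78 - 46t for integer t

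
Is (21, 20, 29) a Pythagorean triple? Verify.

Compute a² + b² = 21² + 20² = 441 + 400 = 841
Compute c² = 29² = 841
Since 841 = 841, confirmed.

Yes, it is a Pythagorean triple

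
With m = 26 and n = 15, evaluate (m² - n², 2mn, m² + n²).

a = m² - n² = 676 - 225 = 451
b = 2mn = 2·26·15 = 780
c = m² + n² = 676 + 225 = 901
Verify: 451² + 780² = 203401 + 608400 = 811801 = 901² ✓

(451, 780, 901)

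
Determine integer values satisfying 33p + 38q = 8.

Step 1: Check solvability.
gcd(33, 38) = 1
Since 1 divides 8, solutions exist.

Step 2: Apply extended Euclidean algorithm to find gcd.
We find integers such that 33*x0 + 38*y0 = 1

Step 3: Scale the particular solution.
Multiply by 8/1 = 8:
p = 120, q = -104

Step 4: Verify.
33*(120) + 38*(-104) = 8 = 8 ✓

p = 120, q = -104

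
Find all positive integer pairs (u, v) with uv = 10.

The positive divisors of 10 are: 1, 2, 5, 10.
Each divisor d gives the pair (d, 10/d):
(1, 10), (2, 5), (5, 2), (10, 1)

(1, 10), (2, 5), (5, 2), (10, 1)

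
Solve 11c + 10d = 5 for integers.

Step 1: Check solvability.
gcd(11, 10) = 1
Since 1 divides 5, solutions exist.

Step 2: Apply extended Euclidean algorithm to find gcd.
We find integers such that 11*x0 + 10*y0 = 1

Step 3: Scale the particular solution.
Multiply by 5/1 = 5:
c = 5, d = -5

Step 4: Verify.
11*(5) + 10*(-5) = 5 = 5 ✓

c = 5, d = -5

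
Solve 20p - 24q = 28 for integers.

Step 1: Check solvability.
gcd(20, 24) = 4
Since 4 divides 28, solutions exist.

Step 2: Apply extended Euclidean algorithm to find gcd.
We find integers such that 20*x0 + 24*y0 = 4

Step 3: Scale the particular solution.
Multiply by 28/4 = 7:
p = -7, q = -7

Step 4: Verify.
20*(-7) - 24*(-7) = 28 = 28 ✓

p = -7, q = -7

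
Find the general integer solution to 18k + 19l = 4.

Step 1: Compute gcd(18, 19) = 1.
Since 1 divides 4, solutions exist.

Step 2: Find a particular solution using extended Euclidean algorithm.
We get k₀ = -4, l₀ = 4.
Check: 18*-4 + 19*4 = 4 = 4 ✓

Step 3: Write the general solution.
k = -4 + (19/1)t = -4 + 19t
l = 4 - (18/1)t = 4 - 18t
for any integer t.

k = -4 + 19t, l = 4 - 18t for integer t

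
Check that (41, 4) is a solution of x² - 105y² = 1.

Compute x² = 41² = 1681
Compute 105y² = 105·4² = 105·16 = 1680
x² - 105y² = 1681 - 1680 = 1
Since this equals 1, (41, 4) is a solution.

Yes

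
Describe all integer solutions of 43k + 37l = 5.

Step 1: Compute gcd(43, 37) = 1.
Since 1 divides 5, solutions exist.

Step 2: Find a particular solution using extended Euclidean algorithm.
We get k₀ = -30, l₀ = 35.
Check: 43*-30 + 37*35 = 5 = 5 ✓

Step 3: Write the general solution.
k = -30 + (37/1)t = -30 + 37t
l = 35 - (43/1)t = 35 - 43t
for any integer t.

k = -30 + 37t, l = 35 - 43t for integer t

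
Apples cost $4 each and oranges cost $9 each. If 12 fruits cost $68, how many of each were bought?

Let a = apples, o = oranges.
a + o = 12
4a + 9o = 68
Substitute o = 12 - a:
4a + 9(12 - a) = 68
(4 - 9)a = 68 - 108
-5a = -40
a = 8, o = 12 - 8 = 4

Apples: 8, Oranges: 4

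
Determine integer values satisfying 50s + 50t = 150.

Step 1: Check solvability.
gcd(50, 50) = 50
Since 50 divides 150, solutions exist.

Step 2: Apply extended Euclidean algorithm to find gcd.
We find integers such that 50*x0 + 50*y0 = 50

Step 3: Scale the particular solution.
Multiply by 150/50 = 3:
s = 0, t = 3

Step 4: Verify.
50*(0) + 50*(3) = 150 = 150 ✓

s = 0, t = 3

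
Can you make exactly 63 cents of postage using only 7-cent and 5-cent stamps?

We need non-negative x, y with 7x + 5y = 63.
gcd(7, 5) = 1 divides 63, so integer solutions exist.
Search for a non-negative one: x = 4 gives 5y = 63 - 28 = 35, so y = 7.
Check: 7·4 + 5·7 = 63 ✓

Yes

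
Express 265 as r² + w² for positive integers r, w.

We need to find integers r, w > 0 such that r² + w² = 265.
Trying r = 3: w² = 265 - 3² = 265 - 9 = 256
w = 16
Check: 3² + 16² = 9 + 256 = 265 ✓

265 = 3² + 16²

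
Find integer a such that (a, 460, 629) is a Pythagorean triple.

a² = c² - b² = 629² - 460² = 395641 - 211600 = 184041
a = sqrt(184041) = 429

429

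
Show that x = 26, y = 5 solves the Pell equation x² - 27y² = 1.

Compute x² = 26² = 676
Compute 27y² = 27·5² = 27·25 = 675
x² - 27y² = 676 - 675 = 1
Since this equals 1, (26, 5) is a solution.

Yes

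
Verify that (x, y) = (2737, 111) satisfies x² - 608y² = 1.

Compute x² = 2737² = 7491169
Compute 608y² = 608·111² = 608·12321 = 7491168
x² - 608y² = 7491169 - 7491168 = 1
Since this equals 1, (2737, 111) is a solution.

Yes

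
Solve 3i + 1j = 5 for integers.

Step 1: Check solvability.
gcd(3, 1) = 1
Since 1 divides 5, solutions exist.

Step 2: Apply extended Euclidean algorithm to find gcd.
We find integers such that 3*x0 + 1*y0 = 1

Step 3: Scale the particular solution.
Multiply by 5/1 = 5:
i = 0, j = 5

Step 4: Verify.
3*(0) + 1*(5) = 5 = 5 ✓

i = 0, j = 5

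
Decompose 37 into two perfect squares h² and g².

We need to find integers h, g > 0 such that h² + g² = 37.
Trying h = 1: g² = 37 - 1² = 37 - 1 = 36
g = 6
Check: 1² + 6² = 1 + 36 = 37 ✓

37 = 1² + 6²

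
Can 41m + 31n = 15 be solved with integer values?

Step 1: Compute gcd(41, 31).
gcd(41, 31) = 1

Step 2: Check divisibility.
Does 1 divide 15? 15 = 1 x 15, so yes.

By the theorem on linear Diophantine equations, 41m + 31n = 15 has integer solutions if and only if gcd(41, 31) divides 15. Since 1 | 15, solutions exist.

Yes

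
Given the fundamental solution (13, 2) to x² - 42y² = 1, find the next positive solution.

Solutions to x² - Dy² = 1 are generated by powers of (x₀ + y₀√D).
The next solution satisfies x₁ + y₁√42 = (x₀ + y₀√42)², giving:
x₁ = x₀² + 42y₀² = 13² + 42·2² = 169 + 168 = 337
y₁ = 2x₀y₀ = 2·13·2 = 52

Verify: 337² - 42·52² = 113569 - 113568 = 1 ✓

x = 337, y = 52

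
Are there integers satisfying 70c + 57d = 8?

Step 1: Compute gcd(70, 57).
gcd(70, 57) = 1

Step 2: Check divisibility.
Does 1 divide 8? 8 = 1 x 8, so yes.

By the theorem on linear Diophantine equations, 70c + 57d = 8 has integer solutions if and only if gcd(70, 57) divides 8. Since 1 | 8, solutions exist.

Yes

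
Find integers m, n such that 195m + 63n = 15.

Step 1: Check solvability.
gcd(195, 63) = 3
Since 3 divides 15, solutions exist.

Step 2: Apply extended Euclidean algorithm to find gcd.
We find integers such that 195*x0 + 63*y0 = 3

Step 3: Scale the particular solution.
Multiply by 15/3 = 5:
m = -50, n = 155

Step 4: Verify.
195*(-50) + 63*(155) = 15 = 15 ✓

m = -50, n = 155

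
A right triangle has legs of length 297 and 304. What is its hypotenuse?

c² = a² + b² = 297² + 304² = 88209 + 92416 = 180625
c = 425

425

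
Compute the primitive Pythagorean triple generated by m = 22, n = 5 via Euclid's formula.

a = m² - n² = 22² - 5² = 484 - 25 = 459
b = 2mn = 2·22·5 = 220
c = m² + n² = 484 + 25 = 509
Verify: 459² + 220² = 210681 + 48400 = 259081 = 509² ✓

(459, 220, 509)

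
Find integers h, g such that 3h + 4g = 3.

Step 1: Check solvability.
gcd(3, 4) = 1
Since 1 divides 3, solutions exist.

Step 2: Apply extended Euclidean algorithm to find gcd.
We find integers such that 3*x0 + 4*y0 = 1

Step 3: Scale the particular solution.
Multiply by 3/1 = 3:
h = -3, g = 3

Step 4: Verify.
3*(-3) + 4*(3) = 3 = 3 ✓

h = -3, g = 3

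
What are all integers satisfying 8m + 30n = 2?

Step 1: Compute gcd(8, 30) = 2.
Since 2 divides 2, solutions exist.

Step 2: Find a particular solution using extended Euclidean algorithm.
We get m₀ = 4, n₀ = -1.
Check: 8*4 + 30*-1 = 2 = 2 ✓

Step 3: Write the general solution.
m = 4 + (30/2)t = 4 + 15t
n = -1 - (8/2)t = -1 - 4t
for any integer t.

m = 4 + 15t, n = -1 - 4t for integer t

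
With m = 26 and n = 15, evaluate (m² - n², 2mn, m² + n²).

a = m² - n² = 676 - 225 = 451
b = 2mn = 2·26·15 = 780
c = m² + n² = 676 + 225 = 901
Verify: 451² + 780² = 203401 + 608400 = 811801 = 901² ✓

(451, 780, 901)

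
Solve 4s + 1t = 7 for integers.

Step 1: Check solvability.
gcd(4, 1) = 1
Since 1 divides 7, solutions exist.

Step 2: Apply extended Euclidean algorithm to find gcd.
We find integers such that 4*x0 + 1*y0 = 1

Step 3: Scale the particular solution.
Multiply by 7/1 = 7:
s = 0, t = 7

Step 4: Verify.
4*(0) + 1*(7) = 7 = 7 ✓

s = 0, t = 7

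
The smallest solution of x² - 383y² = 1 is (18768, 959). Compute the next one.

Solutions to x² - Dy² = 1 are generated by powers of (x₀ + y₀√D).
The next solution satisfies x₁ + y₁√383 = (x₀ + y₀√383)², giving:
x₁ = x₀² + 383y₀² = 18768² + 383·959² = 352237824 + 352237823 = 704475647
y₁ = 2x₀y₀ = 2·18768·959 = 35997024

Verify: 704475647² - 383·35997024² = 496285937216068609 - 496285937216068608 = 1 ✓

x = 704475647, y = 35997024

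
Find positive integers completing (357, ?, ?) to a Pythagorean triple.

We need the other leg and hypotenuse such that 357² + x² = c².
Take x = 1276, c = 1325: 357² + 1276² = 127449 + 1628176 = 1755625 = 1325² ✓
Triple: (357, 1276, 1325)

(357, 1276, 1325)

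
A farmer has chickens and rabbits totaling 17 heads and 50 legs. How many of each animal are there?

Let c = chickens, r = rabbits.
Heads: c + r = 17
Legs: 2c + 4r = 50
From the first equation, c = 17 - r. Substitute:
2(17 - r) + 4r = 50
34 + 2r = 50
r = (50 - 34)/2 = 8
c = 17 - 8 = 9

Chickens: 9, Rabbits: 8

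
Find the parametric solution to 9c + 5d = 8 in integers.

Step 1: Compute gcd(9, 5) = 1.
Since 1 divides 8, solutions exist.

Step 2: Find a particular solution using extended Euclidean algorithm.
We get c₀ = -8, d₀ = 16.
Check: 9*-8 + 5*16 = 8 = 8 ✓

Step 3: Write the general solution.
c = -8 + (5/1)t = -8 + 5t
d = 16 - (9/1)t = 16 - 9t
for any integer t.

c = -8 + 5t, d = 16 - 9t for integer t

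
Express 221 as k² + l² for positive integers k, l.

We need to find integers k, l > 0 such that k² + l² = 221.
Trying k = 5: l² = 221 - 5² = 221 - 25 = 196
l = 14
Check: 5² + 14² = 25 + 196 = 221 ✓

221 = 5² + 14²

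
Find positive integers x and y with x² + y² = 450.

We need to find integers x, y > 0 such that x² + y² = 450.
Trying x = 3: y² = 450 - 3² = 450 - 9 = 441
y = 21
Check: 3² + 21² = 9 + 441 = 450 ✓

450 = 3² + 21²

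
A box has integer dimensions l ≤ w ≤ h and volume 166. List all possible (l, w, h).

Iterate l from 1 to ⌊166^(1/3)⌋. For each l dividing 166, iterate w ≥ l with w dividing 166/l, and set h = 166/(l·w).
Triples found (2): (1×1×166), (1×2×83)

(1×1×166), (1×2×83)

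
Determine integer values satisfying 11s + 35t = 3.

Step 1: Check solvability.
gcd(11, 35) = 1
Since 1 divides 3, solutions exist.

Step 2: Apply extended Euclidean algorithm to find gcd.
We find integers such that 11*x0 + 35*y0 = 1

Step 3: Scale the particular solution.
Multiply by 3/1 = 3:
s = 48, t = -15

Step 4: Verify.
11*(48) + 35*(-15) = 3 = 3 ✓

s = 48, t = -15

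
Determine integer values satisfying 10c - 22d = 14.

Step 1: Check solvability.
gcd(10, 22) = 2
Since 2 divides 14, solutions exist.

Step 2: Apply extended Euclidean algorithm to find gcd.
We find integers such that 10*x0 + 22*y0 = 2

Step 3: Scale the particular solution.
Multiply by 14/2 = 7:
c = -14, d = -7

Step 4: Verify.
10*(-14) - 22*(-7) = 14 = 14 ✓

c = -14, d = -7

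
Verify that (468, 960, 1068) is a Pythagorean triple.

Compute a² + b² = 468² + 960² = 219024 + 921600 = 1140624
Compute c² = 1068² = 1140624
Since 1140624 = 1140624, confirmed.

Yes, it is a Pythagorean triple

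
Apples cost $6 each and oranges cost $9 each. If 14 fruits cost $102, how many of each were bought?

Let a = apples, o = oranges.
a + o = 14
6a + 9o = 102
Substitute o = 14 - a:
6a + 9(14 - a) = 102
(6 - 9)a = 102 - 126
-3a = -24
a = 8, o = 14 - 8 = 6

Apples: 8, Oranges: 6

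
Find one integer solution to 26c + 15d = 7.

Step 1: Check solvability.
gcd(26, 15) = 1
Since 1 divides 7, solutions exist.

Step 2: Apply extended Euclidean algorithm to find gcd.
We find integers such that 26*x0 + 15*y0 = 1

Step 3: Scale the particular solution.
Multiply by 7/1 = 7:
c = -28, d = 49

Step 4: Verify.
26*(-28) + 15*(49) = 7 = 7 ✓

c = -28, d = 49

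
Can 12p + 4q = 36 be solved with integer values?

Step 1: Compute gcd(12, 4).
gcd(12, 4) = 4

Step 2: Check divisibility.
Does 4 divide 36? 36 = 4 x 9, so yes.

By the theorem on linear Diophantine equations, 12p + 4q = 36 has integer solutions if and only if gcd(12, 4) divides 36. Since 4 | 36, solutions exist.

Yes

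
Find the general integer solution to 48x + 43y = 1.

Step 1: Compute gcd(48, 43) = 1.
Since 1 divides 1, solutions exist.

Step 2: Find a particular solution using extended Euclidean algorithm.
We get x₀ = -17, y₀ = 19.
Check: 48*-17 + 43*19 = 1 = 1 ✓

Step 3: Write the general solution.
x = -17 + (43/1)t = -17 + 43t
y = 19 - (48/1)t = 19 - 48t
for any integer t.

x = -17 + 43t, y = 19 - 48t for integer t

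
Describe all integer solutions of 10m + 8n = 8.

Step 1: Compute gcd(10, 8) = 2.
Since 2 divides 8, solutions exist.

Step 2: Find a particular solution using extended Euclidean algorithm.
We get m₀ = 4, n₀ = -4.
Check: 10*4 + 8*-4 = 8 = 8 ✓

Step 3: Write the general solution.
m = 4 + (8/2)t = 4 + 4t
n = -4 - (10/2)t = -4 - 5t
for any integer t.

m = 4 + 4t, n = -4 - 5t for integer t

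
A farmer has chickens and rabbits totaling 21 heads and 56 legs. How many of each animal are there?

Let c = chickens, r = rabbits.
Heads: c + r = 21
Legs: 2c + 4r = 56
From the first equation, c = 21 - r. Substitute:
2(21 - r) + 4r = 56
42 + 2r = 56
r = (56 - 42)/2 = 7
c = 21 - 7 = 14

Chickens: 14, Rabbits: 7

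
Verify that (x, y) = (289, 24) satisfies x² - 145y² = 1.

Compute x² = 289² = 83521
Compute 145y² = 145·24² = 145·576 = 83520
x² - 145y² = 83521 - 83520 = 1
Since this equals 1, (289, 24) is a solution.

Yes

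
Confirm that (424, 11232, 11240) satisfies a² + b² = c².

Compute a² + b² = 424² + 11232² = 179776 + 126157824 = 126337600
Compute c² = 11240² = 126337600
Since 126337600 = 126337600, confirmed.

Yes, it is a Pythagorean triple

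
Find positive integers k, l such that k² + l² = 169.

Search for k with 169 - k² a perfect square.
k = 5: 169 - 5² = 169 - 25 = 144 = 12² ✓
So k = 5, l = 12.

k = 5, l = 12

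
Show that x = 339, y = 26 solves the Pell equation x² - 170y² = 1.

Compute x² = 339² = 114921
Compute 170y² = 170·26² = 170·676 = 114920
x² - 170y² = 114921 - 114920 = 1
Since this equals 1, (339, 26) is a solution.

Yes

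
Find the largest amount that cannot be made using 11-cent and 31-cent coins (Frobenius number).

For two coprime denominations a and b, the Frobenius number (largest value not representable as a non-negative combination) is ab - a - b.
Here gcd(11, 31) = 1, so they are coprime.
F(11, 31) = 11·31 - 11 - 31 = 341 - 42 = 299

299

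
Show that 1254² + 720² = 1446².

Compute a² + b² = 1254² + 720² = 1572516 + 518400 = 2090916
Compute c² = 1446² = 2090916
Since 2090916 = 2090916, confirmed.

Yes, it is a Pythagorean triple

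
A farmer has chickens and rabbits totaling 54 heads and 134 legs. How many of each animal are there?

Let c = chickens, r = rabbits.
Heads: c + r = 54
Legs: 2c + 4r = 134
From the first equation, c = 54 - r. Substitute:
2(54 - r) + 4r = 134
108 + 2r = 134
r = (134 - 108)/2 = 13
c = 54 - 13 = 41

Chickens: 41, Rabbits: 13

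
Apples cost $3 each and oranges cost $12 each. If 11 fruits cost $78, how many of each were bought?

Let a = apples, o = oranges.
a + o = 11
3a + 12o = 78
Substitute o = 11 - a:
3a + 12(11 - a) = 78
(3 - 12)a = 78 - 132
-9a = -54
a = 6, o = 11 - 6 = 5

Apples: 6, Oranges: 5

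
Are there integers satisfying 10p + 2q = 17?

Step 1: Compute gcd(10, 2).
gcd(10, 2) = 2

Step 2: Check divisibility.
Does 2 divide 17? 17 = 2 x 8 + 1, so no.

By the theorem on linear Diophantine equations, 10p + 2q = 17 has integer solutions if and only if gcd(10, 2) divides 17. Since 2 does not divide 17, no solutions exist.

No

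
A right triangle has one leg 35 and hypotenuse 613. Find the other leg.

b² = c² - a² = 375769 - 1225 = 374544
b = 612

612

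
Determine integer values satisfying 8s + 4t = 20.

Step 1: Check solvability.
gcd(8, 4) = 4
Since 4 divides 20, solutions exist.

Step 2: Apply extended Euclidean algorithm to find gcd.
We find integers such that 8*x0 + 4*y0 = 4

Step 3: Scale the particular solution.
Multiply by 20/4 = 5:
s = 0, t = 5

Step 4: Verify.
8*(0) + 4*(5) = 20 = 20 ✓

s = 0, t = 5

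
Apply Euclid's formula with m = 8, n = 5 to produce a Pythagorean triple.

a = m² - n² = 8² - 5² = 64 - 25 = 39
b = 2mn = 2·8·5 = 80
c = m² + n² = 64 + 25 = 89
Verify: 39² + 80² = 1521 + 6400 = 7921 = 89² ✓

(39, 80, 89)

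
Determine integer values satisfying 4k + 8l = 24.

Step 1: Check solvability.
gcd(4, 8) = 4
Since 4 divides 24, solutions exist.

Step 2: Apply extended Euclidean algorithm to find gcd.
We find integers such that 4*x0 + 8*y0 = 4

Step 3: Scale the particular solution.
Multiply by 24/4 = 6:
k = 6, l = 0

Step 4: Verify.
4*(6) + 8*(0) = 24 = 24 ✓

k = 6, l = 0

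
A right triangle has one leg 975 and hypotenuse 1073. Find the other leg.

b² = c² - a² = 1151329 - 950625 = 200704
b = 448

448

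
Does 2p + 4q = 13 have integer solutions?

Step 1: Compute gcd(2, 4).
gcd(2, 4) = 2

Step 2: Check divisibility.
Does 2 divide 13? 13 = 2 x 6 + 1, so no.

By the theorem on linear Diophantine equations, 2p + 4q = 13 has integer solutions if and only if gcd(2, 4) divides 13. Since 2 does not divide 13, no solutions exist.

No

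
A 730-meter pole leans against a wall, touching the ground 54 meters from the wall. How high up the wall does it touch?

The ladder, wall, and ground form a right triangle with hypotenuse 730 and one leg 54.
By the Pythagorean theorem: h² = 730² - 54² = 532900 - 2916 = 529984
h = √529984 = 728 meters

728 meters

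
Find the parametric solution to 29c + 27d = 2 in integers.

Step 1: Compute gcd(29, 27) = 1.
Since 1 divides 2, solutions exist.

Step 2: Find a particular solution using extended Euclidean algorithm.
We get c₀ = -26, d₀ = 28.
Check: 29*-26 + 27*28 = 2 = 2 ✓

Step 3: Write the general solution.
c = -26 + (27/1)t = -26 + 27t
d = 28 - (29/1)t = 28 - 29t
for any integer t.

c = -26 + 27t, d = 28 - 29t for integer t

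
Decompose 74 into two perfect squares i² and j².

We need to find integers i, j > 0 such that i² + j² = 74.
Trying i = 5: j² = 74 - 5² = 74 - 25 = 49
j = 7
Check: 5² + 7² = 25 + 49 = 74 ✓

74 = 5² + 7²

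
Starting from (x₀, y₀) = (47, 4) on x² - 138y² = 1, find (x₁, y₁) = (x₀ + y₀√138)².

Solutions to x² - Dy² = 1 are generated by powers of (x₀ + y₀√D).
The next solution satisfies x₁ + y₁√138 = (x₀ + y₀√138)², giving:
x₁ = x₀² + 138y₀² = 47² + 138·4² = 2209 + 2208 = 4417
y₁ = 2x₀y₀ = 2·47·4 = 376

Verify: 4417² - 138·376² = 19509889 - 19509888 = 1 ✓

x = 4417, y = 376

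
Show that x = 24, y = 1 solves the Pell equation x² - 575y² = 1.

Compute x² = 24² = 576
Compute 575y² = 575·1² = 575·1 = 575
x² - 575y² = 576 - 575 = 1
Since this equals 1, (24, 1) is a solution.

Yes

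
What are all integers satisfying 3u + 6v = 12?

Step 1: Compute gcd(3, 6) = 3.
Since 3 divides 12, solutions exist.

Step 2: Find a particular solution using extended Euclidean algorithm.
We get u₀ = 4, v₀ = 0.
Check: 3*4 + 6*0 = 12 = 12 ✓

Step 3: Write the general solution.
u = 4 + (6/3)t = 4 + 2t
v = 0 - (3/3)t = 0 - 1t
for any integer t.

u = 4 + 2t, v = 0 - 1t for integer t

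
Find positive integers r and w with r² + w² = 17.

We need to find integers r, w > 0 such that r² + w² = 17.
Trying r = 1: w² = 17 - 1² = 17 - 1 = 16
w = 4
Check: 1² + 4² = 1 + 16 = 17 ✓

17 = 1² + 4²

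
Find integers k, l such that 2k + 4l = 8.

Step 1: Check solvability.
gcd(2, 4) = 2
Since 2 divides 8, solutions exist.

Step 2: Apply extended Euclidean algorithm to find gcd.
We find integers such that 2*x0 + 4*y0 = 2

Step 3: Scale the particular solution.
Multiply by 8/2 = 4:
k = 4, l = 0

Step 4: Verify.
2*(4) + 4*(0) = 8 = 8 ✓

k = 4, l = 0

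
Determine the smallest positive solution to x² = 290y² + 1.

We seek the smallest positive integers (x, y) with x² - 290y² = 1, i.e., x² = 290y² + 1.
Try successive y values:
y = 1: x² = 290·1² + 1 = 291, not a perfect square
y = 2: x² = 290·2² + 1 = 1161, not a perfect square
y = 3: x² = 290·3² + 1 = 2611, not a perfect square
... continuing the search (or via continued fractions) ...
y = 34: x² = 290·34² + 1 = 335241, x = 579 ✓

Verify: 579² - 290·34² = 335241 - 335240 = 1 ✓

x = 579, y = 34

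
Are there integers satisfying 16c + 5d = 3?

Step 1: Compute gcd(16, 5).
gcd(16, 5) = 1

Step 2: Check divisibility.
Does 1 divide 3? 3 = 1 x 3, so yes.

By the theorem on linear Diophantine equations, 16c + 5d = 3 has integer solutions if and only if gcd(16, 5) divides 3. Since 1 | 3, solutions exist.

Yes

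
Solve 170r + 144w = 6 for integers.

Step 1: Check solvability.
gcd(170, 144) = 2
Since 2 divides 6, solutions exist.

Step 2: Apply extended Euclidean algorithm to find gcd.
We find integers such that 170*x0 + 144*y0 = 2

Step 3: Scale the particular solution.
Multiply by 6/2 = 3:
r = -33, w = 39

Step 4: Verify.
170*(-33) + 144*(39) = 6 = 6 ✓

r = -33, w = 39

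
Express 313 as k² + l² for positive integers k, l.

We need to find integers k, l > 0 such that k² + l² = 313.
Trying k = 12: l² = 313 - 12² = 313 - 144 = 169
l = 13
Check: 12² + 13² = 144 + 169 = 313 ✓

313 = 12² + 13²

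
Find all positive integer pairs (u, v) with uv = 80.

The positive divisors of 80 are: 1, 2, 4, 5, 8, 10, 16, 20, 40, 80.
Each divisor d gives the pair (d, 80/d):
(1, 80), (2, 40), (4, 20), (5, 16), (8, 10), (10, 8), (16, 5), (20, 4), (40, 2), (80, 1)

(1, 80), (2, 40), (4, 20), (5, 16), (8, 10), (10, 8), (16, 5), (20, 4), (40, 2), (80, 1)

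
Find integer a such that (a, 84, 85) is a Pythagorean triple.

a² = c² - b² = 85² - 84² = 7225 - 7056 = 169
a = sqrt(169) = 13

13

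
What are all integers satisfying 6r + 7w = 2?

Step 1: Compute gcd(6, 7) = 1.
Since 1 divides 2, solutions exist.

Step 2: Find a particular solution using extended Euclidean algorithm.
We get r₀ = -2, w₀ = 2.
Check: 6*-2 + 7*2 = 2 = 2 ✓

Step 3: Write the general solution.
r = -2 + (7/1)t = -2 + 7t
w = 2 - (6/1)t = 2 - 6t
for any integer t.

r = -2 + 7t, w = 2 - 6t for integer t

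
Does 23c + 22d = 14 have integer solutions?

Step 1: Compute gcd(23, 22).
gcd(23, 22) = 1

Step 2: Check divisibility.
Does 1 divide 14? 14 = 1 x 14, so yes.

By the theorem on linear Diophantine equations, 23c + 22d = 14 has integer solutions if and only if gcd(23, 22) divides 14. Since 1 | 14, solutions exist.

Yes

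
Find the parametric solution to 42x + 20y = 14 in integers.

Step 1: Compute gcd(42, 20) = 2.
Since 2 divides 14, solutions exist.

Step 2: Find a particular solution using extended Euclidean algorithm.
We get x₀ = 7, y₀ = -14.
Check: 42*7 + 20*-14 = 14 = 14 ✓

Step 3: Write the general solution.
x = 7 + (20/2)t = 7 + 10t
y = -14 - (42/2)t = -14 - 21t
for any integer t.

x = 7 + 10t, y = -14 - 21t for integer t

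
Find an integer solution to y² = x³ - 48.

Try small integer x values and check whether x³ - 48 is a perfect square.
x = 4: x³ - 48 = 4³ - 48 = 64 - 48 = 16
Is 16 a perfect square? 4² = 16 ✓
So (x, y) = (4, 4) is a solution.

x = 4, y = 4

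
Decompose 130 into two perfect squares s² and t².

We need to find integers s, t > 0 such that s² + t² = 130.
Trying s = 3: t² = 130 - 3² = 130 - 9 = 121
t = 11
Check: 3² + 11² = 9 + 121 = 130 ✓

130 = 3² + 11²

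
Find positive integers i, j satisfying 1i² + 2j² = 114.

Try small values of i and check whether (114 - 1i²)/2 is a perfect square.
i = 8: 1·8² = 64, so 2j² = 114 - 64 = 50, giving j² = 25, j = 5.
Check: 1·8² + 2·5² = 64 + 50 = 114 ✓

i = 8, j = 5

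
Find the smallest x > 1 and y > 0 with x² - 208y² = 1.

We seek the smallest positive integers (x, y) with x² - 208y² = 1, i.e., x² = 208y² + 1.
Try successive y values:
y = 1: x² = 208·1² + 1 = 209, not a perfect square
y = 2: x² = 208·2² + 1 = 833, not a perfect square
y = 3: x² = 208·3² + 1 = 1873, not a perfect square
... continuing the search (or via continued fractions) ...
y = 45: x² = 208·45² + 1 = 421201, x = 649 ✓

Verify: 649² - 208·45² = 421201 - 421200 = 1 ✓

x = 649, y = 45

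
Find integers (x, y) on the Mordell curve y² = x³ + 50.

Try small integer x values and check whether x³ + 50 is a perfect square.
x = -1: x³ + 50 = -1³ + 50 = -1 + 50 = 49
Is 49 a perfect square? 7² = 49 ✓
So (x, y) = (-1, -7) is a solution.

x = -1, y = -7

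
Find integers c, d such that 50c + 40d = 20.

Step 1: Check solvability.
gcd(50, 40) = 10
Since 10 divides 20, solutions exist.

Step 2: Apply extended Euclidean algorithm to find gcd.
We find integers such that 50*x0 + 40*y0 = 10

Step 3: Scale the particular solution.
Multiply by 20/10 = 2:
c = 2, d = -2

Step 4: Verify.
50*(2) + 40*(-2) = 20 = 20 ✓

c = 2, d = -2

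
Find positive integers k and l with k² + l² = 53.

We need to find integers k, l > 0 such that k² + l² = 53.
Trying k = 2: l² = 53 - 2² = 53 - 4 = 49
l = 7
Check: 2² + 7² = 4 + 49 = 53 ✓

53 = 2² + 7²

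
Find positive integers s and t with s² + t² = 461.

We need to find integers s, t > 0 such that s² + t² = 461.
Trying s = 10: t² = 461 - 10² = 461 - 100 = 361
t = 19
Check: 10² + 19² = 100 + 361 = 461 ✓

461 = 10² + 19²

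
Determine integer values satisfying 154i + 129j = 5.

Step 1: Check solvability.
gcd(154, 129) = 1
Since 1 divides 5, solutions exist.

Step 2: Apply extended Euclidean algorithm to find gcd.
We find integers such that 154*x0 + 129*y0 = 1

Step 3: Scale the particular solution.
Multiply by 5/1 = 5:
i = 155, j = -185

Step 4: Verify.
154*(155) + 129*(-185) = 5 = 5 ✓

i = 155, j = -185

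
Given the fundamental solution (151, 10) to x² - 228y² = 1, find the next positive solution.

Solutions to x² - Dy² = 1 are generated by powers of (x₀ + y₀√D).
The next solution satisfies x₁ + y₁√228 = (x₀ + y₀√228)², giving:
x₁ = x₀² + 228y₀² = 151² + 228·10² = 22801 + 22800 = 45601
y₁ = 2x₀y₀ = 2·151·10 = 3020

Verify: 45601² - 228·3020² = 2079451201 - 2079451200 = 1 ✓

x = 45601, y = 3020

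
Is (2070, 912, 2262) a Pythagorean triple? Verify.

Compute a² + b² = 2070² + 912² = 4284900 + 831744 = 5116644
Compute c² = 2262² = 5116644
Since 5116644 = 5116644, confirmed.

Yes, it is a Pythagorean triple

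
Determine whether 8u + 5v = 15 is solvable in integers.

Step 1: Compute gcd(8, 5).
gcd(8, 5) = 1

Step 2: Check divisibility.
Does 1 divide 15? 15 = 1 x 15, so yes.

By the theorem on linear Diophantine equations, 8u + 5v = 15 has integer solutions if and only if gcd(8, 5) divides 15. Since 1 | 15, solutions exist.

Yes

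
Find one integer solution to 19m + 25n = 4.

Step 1: Check solvability.
gcd(19, 25) = 1
Since 1 divides 4, solutions exist.

Step 2: Apply extended Euclidean algorithm to find gcd.
We find integers such that 19*x0 + 25*y0 = 1

Step 3: Scale the particular solution.
Multiply by 4/1 = 4:
m = 16, n = -12

Step 4: Verify.
19*(16) + 25*(-12) = 4 = 4 ✓

m = 16, n = -12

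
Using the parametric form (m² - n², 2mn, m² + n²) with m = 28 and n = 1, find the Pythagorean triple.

a = m² - n² = 28² - 1² = 784 - 1 = 783
b = 2mn = 2·28·1 = 56
c = m² + n² = 784 + 1 = 785
Verify: 783² + 56² = 613089 + 3136 = 616225 = 785² ✓

(783, 56, 785)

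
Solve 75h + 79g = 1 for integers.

Step 1: Check solvability.
gcd(75, 79) = 1
Since 1 divides 1, solutions exist.

Step 2: Apply extended Euclidean algorithm to find gcd.
We find integers such that 75*x0 + 79*y0 = 1

Step 3: Scale the particular solution.
Multiply by 1/1 = 1:
h = -20, g = 19

Step 4: Verify.
75*(-20) + 79*(19) = 1 = 1 ✓

h = -20, g = 19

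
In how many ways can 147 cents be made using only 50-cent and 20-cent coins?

We need non-negative integers (x, y) with 50x + 20y = 147.
For each x from 0 to 2, check if (147 - 50x) is a non-negative multiple of 20.
Solutions (x, y): none
Count: 0

0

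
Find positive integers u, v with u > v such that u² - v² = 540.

Factor: u² - v² = (u+v)(u-v) = 540.
We need two factors of 540 with the same parity.
Use u+v = 270 and u-v = 2 (product 270·2 = 540).
Adding: 2u = 272, so u = 136.
Subtracting: 2v = 268, so v = 134.
Check: 136² - 134² = 18496 - 17956 = 540 ✓

u = 136, v = 134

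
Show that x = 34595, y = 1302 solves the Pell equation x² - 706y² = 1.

Compute x² = 34595² = 1196814025
Compute 706y² = 706·1302² = 706·1695204 = 1196814024
x² - 706y² = 1196814025 - 1196814024 = 1
Since this equals 1, (34595, 1302) is a solution.

Yes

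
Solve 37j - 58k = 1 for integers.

Step 1: Check solvability.
gcd(37, 58) = 1
Since 1 divides 1, solutions exist.

Step 2: Apply extended Euclidean algorithm to find gcd.
We find integers such that 37*x0 + 58*y0 = 1

Step 3: Scale the particular solution.
Multiply by 1/1 = 1:
j = 11, k = 7

Step 4: Verify.
37*(11) - 58*(7) = 1 = 1 ✓

j = 11, k = 7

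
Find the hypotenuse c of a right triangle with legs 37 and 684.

c² = a² + b² = 37² + 684² = 1369 + 467856 = 469225
c = 685

685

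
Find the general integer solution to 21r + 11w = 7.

Step 1: Compute gcd(21, 11) = 1.
Since 1 divides 7, solutions exist.

Step 2: Find a particular solution using extended Euclidean algorithm.
We get r₀ = -7, w₀ = 14.
Check: 21*-7 + 11*14 = 7 = 7 ✓

Step 3: Write the general solution.
r = -7 + (11/1)t = -7 + 11t
w = 14 - (21/1)t = 14 - 21t
for any integer t.

r = -7 + 11t, w = 14 - 21t for integer t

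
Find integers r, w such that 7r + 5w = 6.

Step 1: Check solvability.
gcd(7, 5) = 1
Since 1 divides 6, solutions exist.

Step 2: Apply extended Euclidean algorithm to find gcd.
We find integers such that 7*x0 + 5*y0 = 1

Step 3: Scale the particular solution.
Multiply by 6/1 = 6:
r = -12, w = 18

Step 4: Verify.
7*(-12) + 5*(18) = 6 = 6 ✓

r = -12, w = 18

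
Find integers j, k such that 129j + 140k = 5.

Step 1: Check solvability.
gcd(129, 140) = 1
Since 1 divides 5, solutions exist.

Step 2: Apply extended Euclidean algorithm to find gcd.
We find integers such that 129*x0 + 140*y0 = 1

Step 3: Scale the particular solution.
Multiply by 5/1 = 5:
j = -255, k = 235

Step 4: Verify.
129*(-255) + 140*(235) = 5 = 5 ✓

j = -255, k = 235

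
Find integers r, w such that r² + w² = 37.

We need to find integers r, w > 0 such that r² + w² = 37.
Trying r = 1: w² = 37 - 1² = 37 - 1 = 36
w = 6
Check: 1² + 6² = 1 + 36 = 37 ✓

37 = 1² + 6²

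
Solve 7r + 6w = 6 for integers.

Step 1: Check solvability.
gcd(7, 6) = 1
Since 1 divides 6, solutions exist.

Step 2: Apply extended Euclidean algorithm to find gcd.
We find integers such that 7*x0 + 6*y0 = 1

Step 3: Scale the particular solution.
Multiply by 6/1 = 6:
r = 6, w = -6

Step 4: Verify.
7*(6) + 6*(-6) = 6 = 6 ✓

r = 6, w = -6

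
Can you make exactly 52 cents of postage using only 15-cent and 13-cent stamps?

We need non-negative x, y with 15x + 13y = 52.
gcd(15, 13) = 1 divides 52, so integer solutions exist.
Search for a non-negative one: x = 0 gives 13y = 52 - 0 = 52, so y = 4.
Check: 15·0 + 13·4 = 52 ✓

Yes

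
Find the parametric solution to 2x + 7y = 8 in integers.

Step 1: Compute gcd(2, 7) = 1.
Since 1 divides 8, solutions exist.

Step 2: Find a particular solution using extended Euclidean algorithm.
We get x₀ = -24, y₀ = 8.
Check: 2*-24 + 7*8 = 8 = 8 ✓

Step 3: Write the general solution.
x = -24 + (7/1)t = -24 + 7t
y = 8 - (2/1)t = 8 - 2t
for any integer t.

x = -24 + 7t, y = 8 - 2t for integer t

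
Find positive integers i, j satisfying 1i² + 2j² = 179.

Try small values of i and check whether (179 - 1i²)/2 is a perfect square.
i = 9: 1·9² = 81, so 2j² = 179 - 81 = 98, giving j² = 49, j = 7.
Check: 1·9² + 2·7² = 81 + 98 = 179 ✓

i = 9, j = 7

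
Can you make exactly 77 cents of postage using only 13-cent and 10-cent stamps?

We need non-negative x, y with 13x + 10y = 77.
gcd(13, 10) = 1 divides 77, so integer solutions exist, but checking x = 0..5 shows none with y ≥ 0.
So 77 cannot be made with non-negative stamp counts.

No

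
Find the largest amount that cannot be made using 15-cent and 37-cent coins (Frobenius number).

For two coprime denominations a and b, the Frobenius number (largest value not representable as a non-negative combination) is ab - a - b.
Here gcd(15, 37) = 1, so they are coprime.
F(15, 37) = 15·37 - 15 - 37 = 555 - 52 = 503

503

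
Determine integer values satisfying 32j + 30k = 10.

Step 1: Check solvability.
gcd(32, 30) = 2
Since 2 divides 10, solutions exist.

Step 2: Apply extended Euclidean algorithm to find gcd.
We find integers such that 32*x0 + 30*y0 = 2

Step 3: Scale the particular solution.
Multiply by 10/2 = 5:
j = 5, k = -5

Step 4: Verify.
32*(5) + 30*(-5) = 10 = 10 ✓

j = 5, k = -5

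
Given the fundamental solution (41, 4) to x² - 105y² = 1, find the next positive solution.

Solutions to x² - Dy² = 1 are generated by powers of (x₀ + y₀√D).
The next solution satisfies x₁ + y₁√105 = (x₀ + y₀√105)², giving:
x₁ = x₀² + 105y₀² = 41² + 105·4² = 1681 + 1680 = 3361
y₁ = 2x₀y₀ = 2·41·4 = 328

Verify: 3361² - 105·328² = 11296321 - 11296320 = 1 ✓

x = 3361, y = 328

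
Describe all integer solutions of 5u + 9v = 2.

Step 1: Compute gcd(5, 9) = 1.
Since 1 divides 2, solutions exist.

Step 2: Find a particular solution using extended Euclidean algorithm.
We get u₀ = 4, v₀ = -2.
Check: 5*4 + 9*-2 = 2 = 2 ✓

Step 3: Write the general solution.
u = 4 + (9/1)t = 4 + 9t
v = -2 - (5/1)t = -2 - 5t
for any integer t.

u = 4 + 9t, v = -2 - 5t for integer t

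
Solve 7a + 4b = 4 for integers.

Step 1: Check solvability.
gcd(7, 4) = 1
Since 1 divides 4, solutions exist.

Step 2: Apply extended Euclidean algorithm to find gcd.
We find integers such that 7*x0 + 4*y0 = 1

Step 3: Scale the particular solution.
Multiply by 4/1 = 4:
a = -4, b = 8

Step 4: Verify.
7*(-4) + 4*(8) = 4 = 4 ✓

a = -4, b = 8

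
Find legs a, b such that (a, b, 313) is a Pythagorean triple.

We need a² + b² = 313² = 97969.
Trying: 25² + 312² = 625 + 97344 = 97969 ✓

(25, 312, 313)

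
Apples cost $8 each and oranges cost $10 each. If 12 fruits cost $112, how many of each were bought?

Let a = apples, o = oranges.
a + o = 12
8a + 10o = 112
Substitute o = 12 - a:
8a + 10(12 - a) = 112
(8 - 10)a = 112 - 120
-2a = -8
a = 4, o = 12 - 4 = 8

Apples: 4, Oranges: 8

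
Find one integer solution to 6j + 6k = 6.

Step 1: Check solvability.
gcd(6, 6) = 6
Since 6 divides 6, solutions exist.

Step 2: Apply extended Euclidean algorithm to find gcd.
We find integers such that 6*x0 + 6*y0 = 6

Step 3: Scale the particular solution.
Multiply by 6/6 = 1:
j = 0, k = 1

Step 4: Verify.
6*(0) + 6*(1) = 6 = 6 ✓

j = 0, k = 1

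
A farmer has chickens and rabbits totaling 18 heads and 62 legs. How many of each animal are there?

Let c = chickens, r = rabbits.
Heads: c + r = 18
Legs: 2c + 4r = 62
From the first equation, c = 18 - r. Substitute:
2(18 - r) + 4r = 62
36 + 2r = 62
r = (62 - 36)/2 = 13
c = 18 - 13 = 5

Chickens: 5, Rabbits: 13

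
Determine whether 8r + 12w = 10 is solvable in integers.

Step 1: Compute gcd(8, 12).
gcd(8, 12) = 4

Step 2: Check divisibility.
Does 4 divide 10? 10 = 4 x 2 + 2, so no.

By the theorem on linear Diophantine equations, 8r + 12w = 10 has integer solutions if and only if gcd(8, 12) divides 10. Since 4 does not divide 10, no solutions exist.

No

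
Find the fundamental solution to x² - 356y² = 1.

We seek the smallest positive integers (x, y) with x² - 356y² = 1, i.e., x² = 356y² + 1.
Try successive y values:
y = 1: x² = 356·1² + 1 = 357, not a perfect square
y = 2: x² = 356·2² + 1 = 1425, not a perfect square
y = 3: x² = 356·3² + 1 = 3205, not a perfect square
... continuing the search (or via continued fractions) ...
y = 26500: x² = 356·26500² + 1 = 250001000001, x = 500001 ✓

Verify: 500001² - 356·26500² = 250001000001 - 250001000000 = 1 ✓

x = 500001, y = 26500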